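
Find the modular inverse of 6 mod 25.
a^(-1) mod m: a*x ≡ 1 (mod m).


Use the extended Euclidean algorithm on (25, 6); each row r = 25*s + 6*t:
r=25, s=1, t=0
r=6, s=0, t=1
q=4: r=1, s=1, t=-4   [25*(1) + 6*(-4) = 1]
q=6: r=0, s=-6, t=25   [25*(-6) + 6*(25) = 0]
GCD = 1 with t = -4, so 6*(-4) ≡ 1 (mod 25)
Inverse = -4 mod 25 = 21
Check: 6 * 21 = 126 ≡ 1 (mod 25)

6^(-1) ≡ 21 (mod 25)


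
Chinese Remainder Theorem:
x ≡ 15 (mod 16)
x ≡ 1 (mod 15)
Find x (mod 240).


M = 16*15 = 240
M1 = M/16 = 15, M2 = M/15 = 16
M1^(-1) mod 16 = 15, M2^(-1) mod 15 = 1
x = 15*15*15 + 1*16*1 = 3391
3391 mod 240 = 31
Check: 31 mod 16 = 15 ✓, 31 mod 15 = 1 ✓

x ≡ 31 (mod 240)


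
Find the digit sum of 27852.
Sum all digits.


2 + 7 + 8 + 5 + 2 = 24


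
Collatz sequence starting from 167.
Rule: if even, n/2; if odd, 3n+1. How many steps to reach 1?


167 → 502 → 251 → 754 → 377 → 1132 → 566 → 283 → 850 → 425 → 1276 → 638 → 319 → 958 → 479 → 1438 → 719 → 2158 → 1079 → 3238 → 1619 → 4858 → 2429 → 7288 → 3644 → 1822 → 911 → 2734 → 1367 → 4102 → 2051 → 6154 → 3077 → 9232 → 4616 → 2308 → 1154 → 577 → 1732 → 866 → 433 → 1300 → 650 → 325 → 976 → 488 → 244 → 122 → 61 → 184 → 92 → 46 → 23 → 70 → 35 → 106 → 53 → 160 → 80 → 40 → 20 → 10 → 5 → 16 → 8 → 4 → 2 → 1
Total steps = 67

67 steps


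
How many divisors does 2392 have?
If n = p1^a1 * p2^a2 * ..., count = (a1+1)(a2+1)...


2392 = 2^3 × 13^1 × 23^1
d(2392) = (3+1) × (1+1) × (1+1) = 16

16 divisors


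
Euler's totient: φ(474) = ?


474 = 2 × 3 × 79
Prime factors: 2, 3, 79
φ(474) = 474 × (1-1/2) × (1-1/3) × (1-1/79)
= 474 × 1/2 × 2/3 × 78/79 = 156

φ(474) = 156


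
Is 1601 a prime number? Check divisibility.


Check divisors up to sqrt(1601) = 40.0125
No divisors found.
1601 is prime.

Yes, 1601 is prime


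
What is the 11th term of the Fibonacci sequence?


Sequence: 1, 1, 2, 3, 5, 8, 13, 21, 34, 55, 89
F(11) = 89


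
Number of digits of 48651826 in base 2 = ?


48651826 in base 2 = 10111001100101111000110010
Number of digits = 26

26 digits (base 2)


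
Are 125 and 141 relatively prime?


Euclidean algorithm:
141 = 1 * 125 + 16
125 = 7 * 16 + 13
16 = 1 * 13 + 3
13 = 4 * 3 + 1
3 = 3 * 1 + 0
GCD(125, 141) = 1

Yes, coprime (GCD = 1)


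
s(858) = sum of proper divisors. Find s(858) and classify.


Proper divisors: 1, 2, 3, 6, 11, 13, 22, 26, 33, 39, 66, 78, 143, 286, 429
Sum = 1 + 2 + 3 + 6 + 11 + 13 + 22 + 26 + 33 + 39 + 66 + 78 + 143 + 286 + 429 = 1158
1158 > 858 → abundant

s(858) = 1158 (abundant)


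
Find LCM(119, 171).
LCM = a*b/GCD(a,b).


GCD(119, 171) = 1
LCM = 119*171/1 = 20349/1 = 20349

LCM = 20349


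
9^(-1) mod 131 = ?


Use the extended Euclidean algorithm on (131, 9); each row r = 131*s + 9*t:
r=131, s=1, t=0
r=9, s=0, t=1
q=14: r=5, s=1, t=-14   [131*(1) + 9*(-14) = 5]
q=1: r=4, s=-1, t=15   [131*(-1) + 9*(15) = 4]
q=1: r=1, s=2, t=-29   [131*(2) + 9*(-29) = 1]
q=4: r=0, s=-9, t=131   [131*(-9) + 9*(131) = 0]
GCD = 1 with t = -29, so 9*(-29) ≡ 1 (mod 131)
Inverse = -29 mod 131 = 102
Check: 9 * 102 = 918 ≡ 1 (mod 131)

9^(-1) ≡ 102 (mod 131)


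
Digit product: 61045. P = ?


6 × 1 × 0 × 4 × 5 = 0


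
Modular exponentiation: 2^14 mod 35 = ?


2^1 mod 35 = 2
2^2 mod 35 = 4
2^3 mod 35 = 8
2^4 mod 35 = 16
2^5 mod 35 = 32
2^6 mod 35 = 29
2^7 mod 35 = 23
2^8 mod 35 = 11
2^9 mod 35 = 22
2^10 mod 35 = 9
2^11 mod 35 = 18
2^12 mod 35 = 1
2^13 mod 35 = 2
2^14 mod 35 = 4


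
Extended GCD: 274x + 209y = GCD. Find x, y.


Tabular extended Euclidean (each row: r = 274*s + 209*t):
r=274, s=1, t=0
r=209, s=0, t=1
q=1: r=65, s=1, t=-1   [274*(1) + 209*(-1) = 65]
q=3: r=14, s=-3, t=4   [274*(-3) + 209*(4) = 14]
q=4: r=9, s=13, t=-17   [274*(13) + 209*(-17) = 9]
q=1: r=5, s=-16, t=21   [274*(-16) + 209*(21) = 5]
q=1: r=4, s=29, t=-38   [274*(29) + 209*(-38) = 4]
q=1: r=1, s=-45, t=59   [274*(-45) + 209*(59) = 1]
q=4: r=0, s=209, t=-274   [274*(209) + 209*(-274) = 0]
GCD = 1; from the row with r=1: x=-45, y=59
Check: 274*(-45) + 209*(59) = -12330 + 12331 = 1

GCD = 1, x = -45, y = 59


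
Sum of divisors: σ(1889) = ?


Divisors of 1889: 1, 1889
Sum = 1 + 1889 = 1890

σ(1889) = 1890


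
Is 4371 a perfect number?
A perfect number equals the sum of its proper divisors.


Proper divisors of 4371: 1, 3, 31, 47, 93, 141, 1457
Sum = 1 + 3 + 31 + 47 + 93 + 141 + 1457 = 1773

No, 4371 is not perfect (1773 ≠ 4371)


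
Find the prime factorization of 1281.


1281 / 3 = 427
427 / 7 = 61
61 / 61 = 1
1281 = 3 × 7 × 61


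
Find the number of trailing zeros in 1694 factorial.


floor(1694/5) = 338
floor(1694/25) = 67
floor(1694/125) = 13
floor(1694/625) = 2
Total = 420

420 trailing zeros


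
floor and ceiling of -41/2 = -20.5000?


-41/2 = -20.5000
floor = -21
ceil = -20

floor = -21, ceil = -20


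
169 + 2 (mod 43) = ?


169 + 2 = 171
171 mod 43 = 42


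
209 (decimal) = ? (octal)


209 (base 10) = 209 (decimal)
209 (decimal) = 321 (base 8)


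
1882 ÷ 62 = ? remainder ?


1882 = 62 * 30 + 22
Check: 1860 + 22 = 1882

q = 30, r = 22


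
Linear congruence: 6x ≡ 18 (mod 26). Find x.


GCD(6, 26) = 2 divides 18
Divide: 3x ≡ 9 (mod 13)
x ≡ 3 (mod 13)


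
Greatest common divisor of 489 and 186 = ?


489 = 2 * 186 + 117
186 = 1 * 117 + 69
117 = 1 * 69 + 48
69 = 1 * 48 + 21
48 = 2 * 21 + 6
21 = 3 * 6 + 3
6 = 2 * 3 + 0
GCD = 3


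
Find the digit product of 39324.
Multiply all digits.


3 × 9 × 3 × 2 × 4 = 648


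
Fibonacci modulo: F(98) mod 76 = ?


F(k) mod 76 for k=1..98:
1, 1, 2, 3, 5, 8, 13, 21, 34, 55, 13, 68, 5, 73, 2, 75, 1, 0, 1, 1, 2, 3, 5, 8, 13, 21, 34, 55, 13, 68, 5, 73, 2, 75, 1, 0, 1, 1, 2, 3, 5, 8, 13, 21, 34, 55, 13, 68, 5, 73, 2, 75, 1, 0, 1, 1, 2, 3, 5, 8, 13, 21, 34, 55, 13, 68, 5, 73, 2, 75, 1, 0, 1, 1, 2, 3, 5, 8, 13, 21, 34, 55, 13, 68, 5, 73, 2, 75, 1, 0, 1, 1, 2, 3, 5, 8, 13, 21
F(98) mod 76 = 21


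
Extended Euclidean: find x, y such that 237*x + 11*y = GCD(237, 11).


Tabular extended Euclidean (each row: r = 237*s + 11*t):
r=237, s=1, t=0
r=11, s=0, t=1
q=21: r=6, s=1, t=-21   [237*(1) + 11*(-21) = 6]
q=1: r=5, s=-1, t=22   [237*(-1) + 11*(22) = 5]
q=1: r=1, s=2, t=-43   [237*(2) + 11*(-43) = 1]
q=5: r=0, s=-11, t=237   [237*(-11) + 11*(237) = 0]
GCD = 1; from the row with r=1: x=2, y=-43
Check: 237*(2) + 11*(-43) = 474 - 473 = 1

GCD = 1, x = 2, y = -43


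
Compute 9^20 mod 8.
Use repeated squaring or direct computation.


9^1 mod 8 = 1
9^2 mod 8 = 1
9^3 mod 8 = 1
9^4 mod 8 = 1
9^5 mod 8 = 1
9^6 mod 8 = 1
9^7 mod 8 = 1
9^8 mod 8 = 1
9^9 mod 8 = 1
9^10 mod 8 = 1
9^11 mod 8 = 1
9^12 mod 8 = 1
9^13 mod 8 = 1
9^14 mod 8 = 1
9^15 mod 8 = 1
9^16 mod 8 = 1
9^17 mod 8 = 1
9^18 mod 8 = 1
9^19 mod 8 = 1
9^20 mod 8 = 1


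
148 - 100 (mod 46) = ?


148 - 100 = 48
48 mod 46 = 2


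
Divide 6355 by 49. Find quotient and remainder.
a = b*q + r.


6355 = 49 * 129 + 34
Check: 6321 + 34 = 6355

q = 129, r = 34


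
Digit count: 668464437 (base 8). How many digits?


668464437 in base 8 = 4765772465
Number of digits = 10

10 digits (base 8)


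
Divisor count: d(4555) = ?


4555 = 5^1 × 911^1
d(4555) = (1+1) × (1+1) = 4

4 divisors


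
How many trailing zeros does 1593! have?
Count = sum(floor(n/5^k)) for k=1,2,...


floor(1593/5) = 318
floor(1593/25) = 63
floor(1593/125) = 12
floor(1593/625) = 2
Total = 395

395 trailing zeros


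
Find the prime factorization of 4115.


4115 / 5 = 823
823 / 823 = 1
4115 = 5 × 823


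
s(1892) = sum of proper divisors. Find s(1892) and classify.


Proper divisors: 1, 2, 4, 11, 22, 43, 44, 86, 172, 473, 946
Sum = 1 + 2 + 4 + 11 + 22 + 43 + 44 + 86 + 172 + 473 + 946 = 1804
1804 < 1892 → deficient

s(1892) = 1804 (deficient)


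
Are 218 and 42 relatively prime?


Euclidean algorithm:
218 = 5 * 42 + 8
42 = 5 * 8 + 2
8 = 4 * 2 + 0
GCD(218, 42) = 2

No, not coprime (GCD = 2)


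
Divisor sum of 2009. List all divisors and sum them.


Divisors of 2009: 1, 7, 41, 49, 287, 2009
Sum = 1 + 7 + 41 + 49 + 287 + 2009 = 2394

σ(2009) = 2394


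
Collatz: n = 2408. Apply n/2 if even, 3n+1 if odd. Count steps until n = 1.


2408 → 1204 → 602 → 301 → 904 → 452 → 226 → 113 → 340 → 170 → 85 → 256 → 128 → 64 → 32 → 16 → 8 → 4 → 2 → 1
Total steps = 19

19 steps


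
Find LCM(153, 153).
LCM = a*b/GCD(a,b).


GCD(153, 153) = 153
LCM = 153*153/153 = 23409/153 = 153

LCM = 153


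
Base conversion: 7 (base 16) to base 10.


7 (base 16) = 7 (decimal)
7 (decimal) = 7 (base 10)


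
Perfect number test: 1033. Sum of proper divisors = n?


Proper divisors of 1033: 1
Sum = 1 = 1

No, 1033 is not perfect (1 ≠ 1033)


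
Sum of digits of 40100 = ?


4 + 0 + 1 + 0 + 0 = 5


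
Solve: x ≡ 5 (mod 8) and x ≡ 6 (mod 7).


M = 8*7 = 56
M1 = M/8 = 7, M2 = M/7 = 8
M1^(-1) mod 8 = 7, M2^(-1) mod 7 = 1
x = 5*7*7 + 6*8*1 = 293
293 mod 56 = 13
Check: 13 mod 8 = 5 ✓, 13 mod 7 = 6 ✓

x ≡ 13 (mod 56)


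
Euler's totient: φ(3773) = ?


3773 = 7^3 × 11
Prime factors: 7, 11
φ(3773) = 3773 × (1-1/7) × (1-1/11)
= 3773 × 6/7 × 10/11 = 2940

φ(3773) = 2940


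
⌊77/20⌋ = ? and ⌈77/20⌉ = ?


77/20 = 3.8500
floor = 3
ceil = 4

floor = 3, ceil = 4


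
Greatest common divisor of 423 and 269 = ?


423 = 1 * 269 + 154
269 = 1 * 154 + 115
154 = 1 * 115 + 39
115 = 2 * 39 + 37
39 = 1 * 37 + 2
37 = 18 * 2 + 1
2 = 2 * 1 + 0
GCD = 1


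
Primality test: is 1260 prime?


1260 / 2 = 630 (exact division)
1260 is NOT prime.

No, 1260 is not prime


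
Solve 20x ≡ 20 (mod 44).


GCD(20, 44) = 4 divides 20
Divide: 5x ≡ 5 (mod 11)
x ≡ 1 (mod 11)


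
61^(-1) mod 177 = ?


Use the extended Euclidean algorithm on (177, 61); each row r = 177*s + 61*t:
r=177, s=1, t=0
r=61, s=0, t=1
q=2: r=55, s=1, t=-2   [177*(1) + 61*(-2) = 55]
q=1: r=6, s=-1, t=3   [177*(-1) + 61*(3) = 6]
q=9: r=1, s=10, t=-29   [177*(10) + 61*(-29) = 1]
q=6: r=0, s=-61, t=177   [177*(-61) + 61*(177) = 0]
GCD = 1 with t = -29, so 61*(-29) ≡ 1 (mod 177)
Inverse = -29 mod 177 = 148
Check: 61 * 148 = 9028 ≡ 1 (mod 177)

61^(-1) ≡ 148 (mod 177)


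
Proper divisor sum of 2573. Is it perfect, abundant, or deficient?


Proper divisors: 1, 31, 83
Sum = 1 + 31 + 83 = 115
115 < 2573 → deficient

s(2573) = 115 (deficient)


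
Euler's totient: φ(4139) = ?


4139 = 4139
Prime factors: 4139
φ(4139) = 4139 × (1-1/4139)
= 4139 × 4138/4139 = 4138

φ(4139) = 4138


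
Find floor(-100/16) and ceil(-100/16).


-100/16 = -6.2500
floor = -7
ceil = -6

floor = -7, ceil = -6


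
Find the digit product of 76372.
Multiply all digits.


7 × 6 × 3 × 7 × 2 = 1764


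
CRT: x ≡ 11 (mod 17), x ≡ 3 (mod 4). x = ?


M = 17*4 = 68
M1 = M/17 = 4, M2 = M/4 = 17
M1^(-1) mod 17 = 13, M2^(-1) mod 4 = 1
x = 11*4*13 + 3*17*1 = 623
623 mod 68 = 11
Check: 11 mod 17 = 11 ✓, 11 mod 4 = 3 ✓

x ≡ 11 (mod 68)


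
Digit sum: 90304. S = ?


9 + 0 + 3 + 0 + 4 = 16


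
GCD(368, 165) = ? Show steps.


368 = 2 * 165 + 38
165 = 4 * 38 + 13
38 = 2 * 13 + 12
13 = 1 * 12 + 1
12 = 12 * 1 + 0
GCD = 1


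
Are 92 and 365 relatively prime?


Euclidean algorithm:
365 = 3 * 92 + 89
92 = 1 * 89 + 3
89 = 29 * 3 + 2
3 = 1 * 2 + 1
2 = 2 * 1 + 0
GCD(92, 365) = 1

Yes, coprime (GCD = 1)


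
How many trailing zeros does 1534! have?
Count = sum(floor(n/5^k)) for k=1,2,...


floor(1534/5) = 306
floor(1534/25) = 61
floor(1534/125) = 12
floor(1534/625) = 2
Total = 381

381 trailing zeros


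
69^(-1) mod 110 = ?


Use the extended Euclidean algorithm on (110, 69); each row r = 110*s + 69*t:
r=110, s=1, t=0
r=69, s=0, t=1
q=1: r=41, s=1, t=-1   [110*(1) + 69*(-1) = 41]
q=1: r=28, s=-1, t=2   [110*(-1) + 69*(2) = 28]
q=1: r=13, s=2, t=-3   [110*(2) + 69*(-3) = 13]
q=2: r=2, s=-5, t=8   [110*(-5) + 69*(8) = 2]
q=6: r=1, s=32, t=-51   [110*(32) + 69*(-51) = 1]
q=2: r=0, s=-69, t=110   [110*(-69) + 69*(110) = 0]
GCD = 1 with t = -51, so 69*(-51) ≡ 1 (mod 110)
Inverse = -51 mod 110 = 59
Check: 69 * 59 = 4071 ≡ 1 (mod 110)

69^(-1) ≡ 59 (mod 110)


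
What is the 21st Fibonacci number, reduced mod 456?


F(k) mod 456 for k=1..21:
1, 1, 2, 3, 5, 8, 13, 21, 34, 55, 89, 144, 233, 377, 154, 75, 229, 304, 77, 381, 2
F(21) mod 456 = 2


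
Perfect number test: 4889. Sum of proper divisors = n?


Proper divisors of 4889: 1
Sum = 1 = 1

No, 4889 is not perfect (1 ≠ 4889)


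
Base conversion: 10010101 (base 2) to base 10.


10010101 (base 2) = 149 (decimal)
149 (decimal) = 149 (base 10)


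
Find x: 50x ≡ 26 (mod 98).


GCD(50, 98) = 2 divides 26
Divide: 25x ≡ 13 (mod 49)
x ≡ 26 (mod 49)


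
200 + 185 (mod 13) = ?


200 + 185 = 385
385 mod 13 = 8


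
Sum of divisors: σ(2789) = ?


Divisors of 2789: 1, 2789
Sum = 1 + 2789 = 2790

σ(2789) = 2790


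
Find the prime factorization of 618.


618 / 2 = 309
309 / 3 = 103
103 / 103 = 1
618 = 2 × 3 × 103


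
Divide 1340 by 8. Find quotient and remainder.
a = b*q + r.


1340 = 8 * 167 + 4
Check: 1336 + 4 = 1340

q = 167, r = 4


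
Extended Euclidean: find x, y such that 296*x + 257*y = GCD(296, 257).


Tabular extended Euclidean (each row: r = 296*s + 257*t):
r=296, s=1, t=0
r=257, s=0, t=1
q=1: r=39, s=1, t=-1   [296*(1) + 257*(-1) = 39]
q=6: r=23, s=-6, t=7   [296*(-6) + 257*(7) = 23]
q=1: r=16, s=7, t=-8   [296*(7) + 257*(-8) = 16]
q=1: r=7, s=-13, t=15   [296*(-13) + 257*(15) = 7]
q=2: r=2, s=33, t=-38   [296*(33) + 257*(-38) = 2]
q=3: r=1, s=-112, t=129   [296*(-112) + 257*(129) = 1]
q=2: r=0, s=257, t=-296   [296*(257) + 257*(-296) = 0]
GCD = 1; from the row with r=1: x=-112, y=129
Check: 296*(-112) + 257*(129) = -33152 + 33153 = 1

GCD = 1, x = -112, y = 129


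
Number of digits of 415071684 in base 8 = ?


415071684 in base 8 = 3057276704
Number of digits = 10

10 digits (base 8)


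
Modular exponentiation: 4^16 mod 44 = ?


4^1 mod 44 = 4
4^2 mod 44 = 16
4^3 mod 44 = 20
4^4 mod 44 = 36
4^5 mod 44 = 12
4^6 mod 44 = 4
4^7 mod 44 = 16
4^8 mod 44 = 20
4^9 mod 44 = 36
4^10 mod 44 = 12
4^11 mod 44 = 4
4^12 mod 44 = 16
4^13 mod 44 = 20
4^14 mod 44 = 36
4^15 mod 44 = 12
4^16 mod 44 = 4


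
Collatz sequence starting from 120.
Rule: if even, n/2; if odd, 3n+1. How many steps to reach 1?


120 → 60 → 30 → 15 → 46 → 23 → 70 → 35 → 106 → 53 → 160 → 80 → 40 → 20 → 10 → 5 → 16 → 8 → 4 → 2 → 1
Total steps = 20

20 steps


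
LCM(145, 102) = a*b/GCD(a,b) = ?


GCD(145, 102) = 1
LCM = 145*102/1 = 14790/1 = 14790

LCM = 14790


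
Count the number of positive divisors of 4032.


4032 = 2^6 × 3^2 × 7^1
d(4032) = (6+1) × (2+1) × (1+1) = 42

42 divisors


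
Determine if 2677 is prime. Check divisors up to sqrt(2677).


Check divisors up to sqrt(2677) = 51.7397
No divisors found.
2677 is prime.

Yes, 2677 is prime


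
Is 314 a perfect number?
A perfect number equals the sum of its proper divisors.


Proper divisors of 314: 1, 2, 157
Sum = 1 + 2 + 157 = 160

No, 314 is not perfect (160 ≠ 314)


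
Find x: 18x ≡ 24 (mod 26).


GCD(18, 26) = 2 divides 24
Divide: 9x ≡ 12 (mod 13)
x ≡ 10 (mod 13)


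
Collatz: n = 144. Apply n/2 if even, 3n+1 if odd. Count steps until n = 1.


144 → 72 → 36 → 18 → 9 → 28 → 14 → 7 → 22 → 11 → 34 → 17 → 52 → 26 → 13 → 40 → 20 → 10 → 5 → 16 → 8 → 4 → 2 → 1
Total steps = 23

23 steps


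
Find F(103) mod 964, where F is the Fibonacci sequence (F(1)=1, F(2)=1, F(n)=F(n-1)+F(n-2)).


F(k) mod 964 for k=1..103:
1, 1, 2, 3, 5, 8, 13, 21, 34, 55, 89, 144, 233, 377, 610, 23, 633, 656, 325, 17, 342, 359, 701, 96, 797, 893, 726, 655, 417, 108, 525, 633, 194, 827, 57, 884, 941, 861, 838, 735, 609, 380, 25, 405, 430, 835, 301, 172, 473, 645, 154, 799, 953, 788, 777, 601, 414, 51, 465, 516, 17, 533, 550, 119, 669, 788, 493, 317, 810, 163, 9, 172, 181, 353, 534, 887, 457, 380, 837, 253, 126, 379, 505, 884, 425, 345, 770, 151, 921, 108, 65, 173, 238, 411, 649, 96, 745, 841, 622, 499, 157, 656, 813
F(103) mod 964 = 813


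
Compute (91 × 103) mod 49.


91 × 103 = 9373
9373 mod 49 = 14


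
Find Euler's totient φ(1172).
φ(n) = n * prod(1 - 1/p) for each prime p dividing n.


1172 = 2^2 × 293
Prime factors: 2, 293
φ(1172) = 1172 × (1-1/2) × (1-1/293)
= 1172 × 1/2 × 292/293 = 584

φ(1172) = 584


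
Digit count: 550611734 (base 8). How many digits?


550611734 in base 8 = 4064325426
Number of digits = 10

10 digits (base 8)


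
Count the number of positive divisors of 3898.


3898 = 2^1 × 1949^1
d(3898) = (1+1) × (1+1) = 4

4 divisors


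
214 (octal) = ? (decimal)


214 (base 8) = 140 (decimal)
140 (decimal) = 140 (base 10)


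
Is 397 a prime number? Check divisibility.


Check divisors up to sqrt(397) = 19.9249
No divisors found.
397 is prime.

Yes, 397 is prime


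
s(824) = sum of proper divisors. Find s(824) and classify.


Proper divisors: 1, 2, 4, 8, 103, 206, 412
Sum = 1 + 2 + 4 + 8 + 103 + 206 + 412 = 736
736 < 824 → deficient

s(824) = 736 (deficient)


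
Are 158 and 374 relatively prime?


Euclidean algorithm:
374 = 2 * 158 + 58
158 = 2 * 58 + 42
58 = 1 * 42 + 16
42 = 2 * 16 + 10
16 = 1 * 10 + 6
10 = 1 * 6 + 4
6 = 1 * 4 + 2
4 = 2 * 2 + 0
GCD(158, 374) = 2

No, not coprime (GCD = 2)


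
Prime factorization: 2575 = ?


2575 / 5 = 515
515 / 5 = 103
103 / 103 = 1
2575 = 5^2 × 103


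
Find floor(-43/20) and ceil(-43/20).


-43/20 = -2.1500
floor = -3
ceil = -2

floor = -3, ceil = -2


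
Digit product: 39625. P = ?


3 × 9 × 6 × 2 × 5 = 1620


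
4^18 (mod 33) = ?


4^1 mod 33 = 4
4^2 mod 33 = 16
4^3 mod 33 = 31
4^4 mod 33 = 25
4^5 mod 33 = 1
4^6 mod 33 = 4
4^7 mod 33 = 16
4^8 mod 33 = 31
4^9 mod 33 = 25
4^10 mod 33 = 1
4^11 mod 33 = 4
4^12 mod 33 = 16
4^13 mod 33 = 31
4^14 mod 33 = 25
4^15 mod 33 = 1
4^16 mod 33 = 4
4^17 mod 33 = 16
4^18 mod 33 = 31


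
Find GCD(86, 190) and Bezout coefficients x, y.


Tabular extended Euclidean (each row: r = 86*s + 190*t):
r=86, s=1, t=0
r=190, s=0, t=1
q=0: r=86, s=1, t=0   [86*(1) + 190*(0) = 86]
q=2: r=18, s=-2, t=1   [86*(-2) + 190*(1) = 18]
q=4: r=14, s=9, t=-4   [86*(9) + 190*(-4) = 14]
q=1: r=4, s=-11, t=5   [86*(-11) + 190*(5) = 4]
q=3: r=2, s=42, t=-19   [86*(42) + 190*(-19) = 2]
q=2: r=0, s=-95, t=43   [86*(-95) + 190*(43) = 0]
GCD = 2; from the row with r=2: x=42, y=-19
Check: 86*(42) + 190*(-19) = 3612 - 3610 = 2

GCD = 2, x = 42, y = -19


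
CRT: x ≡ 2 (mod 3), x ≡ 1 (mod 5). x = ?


M = 3*5 = 15
M1 = M/3 = 5, M2 = M/5 = 3
M1^(-1) mod 3 = 2, M2^(-1) mod 5 = 2
x = 2*5*2 + 1*3*2 = 26
26 mod 15 = 11
Check: 11 mod 3 = 2 ✓, 11 mod 5 = 1 ✓

x ≡ 11 (mod 15)


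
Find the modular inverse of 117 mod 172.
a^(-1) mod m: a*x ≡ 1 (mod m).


Use the extended Euclidean algorithm on (172, 117); each row r = 172*s + 117*t:
r=172, s=1, t=0
r=117, s=0, t=1
q=1: r=55, s=1, t=-1   [172*(1) + 117*(-1) = 55]
q=2: r=7, s=-2, t=3   [172*(-2) + 117*(3) = 7]
q=7: r=6, s=15, t=-22   [172*(15) + 117*(-22) = 6]
q=1: r=1, s=-17, t=25   [172*(-17) + 117*(25) = 1]
q=6: r=0, s=117, t=-172   [172*(117) + 117*(-172) = 0]
GCD = 1 with t = 25, so 117*(25) ≡ 1 (mod 172)
Inverse = 25 mod 172 = 25
Check: 117 * 25 = 2925 ≡ 1 (mod 172)

117^(-1) ≡ 25 (mod 172)


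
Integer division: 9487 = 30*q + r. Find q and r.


9487 = 30 * 316 + 7
Check: 9480 + 7 = 9487

q = 316, r = 7


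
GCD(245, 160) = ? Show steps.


245 = 1 * 160 + 85
160 = 1 * 85 + 75
85 = 1 * 75 + 10
75 = 7 * 10 + 5
10 = 2 * 5 + 0
GCD = 5


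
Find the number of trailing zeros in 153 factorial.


floor(153/5) = 30
floor(153/25) = 6
floor(153/125) = 1
Total = 37

37 trailing zeros


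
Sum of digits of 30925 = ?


3 + 0 + 9 + 2 + 5 = 19


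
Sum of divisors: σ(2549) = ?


Divisors of 2549: 1, 2549
Sum = 1 + 2549 = 2550

σ(2549) = 2550


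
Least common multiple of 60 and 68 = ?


GCD(60, 68) = 4
LCM = 60*68/4 = 4080/4 = 1020

LCM = 1020


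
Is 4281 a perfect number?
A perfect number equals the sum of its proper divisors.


Proper divisors of 4281: 1, 3, 1427
Sum = 1 + 3 + 1427 = 1431

No, 4281 is not perfect (1431 ≠ 4281)


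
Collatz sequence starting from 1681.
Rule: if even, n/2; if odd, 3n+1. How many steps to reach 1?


1681 → 5044 → 2522 → 1261 → 3784 → 1892 → 946 → 473 → 1420 → 710 → 355 → 1066 → 533 → 1600 → 800 → 400 → 200 → 100 → 50 → 25 → 76 → 38 → 19 → 58 → 29 → 88 → 44 → 22 → 11 → 34 → 17 → 52 → 26 → 13 → 40 → 20 → 10 → 5 → 16 → 8 → 4 → 2 → 1
Total steps = 42

42 steps


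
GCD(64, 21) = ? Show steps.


64 = 3 * 21 + 1
21 = 21 * 1 + 0
GCD = 1


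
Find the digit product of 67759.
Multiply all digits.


6 × 7 × 7 × 5 × 9 = 13230


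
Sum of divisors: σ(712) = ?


Divisors of 712: 1, 2, 4, 8, 89, 178, 356, 712
Sum = 1 + 2 + 4 + 8 + 89 + 178 + 356 + 712 = 1350

σ(712) = 1350


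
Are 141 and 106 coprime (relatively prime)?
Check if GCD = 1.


Euclidean algorithm:
141 = 1 * 106 + 35
106 = 3 * 35 + 1
35 = 35 * 1 + 0
GCD(141, 106) = 1

Yes, coprime (GCD = 1)


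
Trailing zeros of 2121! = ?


floor(2121/5) = 424
floor(2121/25) = 84
floor(2121/125) = 16
floor(2121/625) = 3
Total = 527

527 trailing zeros


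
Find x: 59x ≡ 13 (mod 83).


GCD(59, 83) = 1, unique solution
a^(-1) mod 83 = 38
x = 38 * 13 mod 83 = 79

x ≡ 79 (mod 83)


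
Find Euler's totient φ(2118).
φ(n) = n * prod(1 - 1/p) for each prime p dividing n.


2118 = 2 × 3 × 353
Prime factors: 2, 3, 353
φ(2118) = 2118 × (1-1/2) × (1-1/3) × (1-1/353)
= 2118 × 1/2 × 2/3 × 352/353 = 704

φ(2118) = 704


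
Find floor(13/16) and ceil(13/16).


13/16 = 0.8125
floor = 0
ceil = 1

floor = 0, ceil = 1


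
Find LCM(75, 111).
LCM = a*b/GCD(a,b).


GCD(75, 111) = 3
LCM = 75*111/3 = 8325/3 = 2775

LCM = 2775


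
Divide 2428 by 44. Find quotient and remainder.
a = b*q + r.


2428 = 44 * 55 + 8
Check: 2420 + 8 = 2428

q = 55, r = 8


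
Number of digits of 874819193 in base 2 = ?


874819193 in base 2 = 110100001001001010111001111001
Number of digits = 30

30 digits (base 2)


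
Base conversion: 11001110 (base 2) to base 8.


11001110 (base 2) = 206 (decimal)
206 (decimal) = 316 (base 8)


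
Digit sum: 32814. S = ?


3 + 2 + 8 + 1 + 4 = 18


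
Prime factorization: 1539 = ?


1539 / 3 = 513
513 / 3 = 171
171 / 3 = 57
57 / 3 = 19
19 / 19 = 1
1539 = 3^4 × 19


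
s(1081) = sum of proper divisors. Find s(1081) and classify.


Proper divisors: 1, 23, 47
Sum = 1 + 23 + 47 = 71
71 < 1081 → deficient

s(1081) = 71 (deficient)


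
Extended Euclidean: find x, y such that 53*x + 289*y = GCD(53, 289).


Tabular extended Euclidean (each row: r = 53*s + 289*t):
r=53, s=1, t=0
r=289, s=0, t=1
q=0: r=53, s=1, t=0   [53*(1) + 289*(0) = 53]
q=5: r=24, s=-5, t=1   [53*(-5) + 289*(1) = 24]
q=2: r=5, s=11, t=-2   [53*(11) + 289*(-2) = 5]
q=4: r=4, s=-49, t=9   [53*(-49) + 289*(9) = 4]
q=1: r=1, s=60, t=-11   [53*(60) + 289*(-11) = 1]
q=4: r=0, s=-289, t=53   [53*(-289) + 289*(53) = 0]
GCD = 1; from the row with r=1: x=60, y=-11
Check: 53*(60) + 289*(-11) = 3180 - 3179 = 1

GCD = 1, x = 60, y = -11


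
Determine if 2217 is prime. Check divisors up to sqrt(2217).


2217 / 3 = 739 (exact division)
2217 is NOT prime.

No, 2217 is not prime


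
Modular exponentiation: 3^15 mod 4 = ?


3^1 mod 4 = 3
3^2 mod 4 = 1
3^3 mod 4 = 3
3^4 mod 4 = 1
3^5 mod 4 = 3
3^6 mod 4 = 1
3^7 mod 4 = 3
3^8 mod 4 = 1
3^9 mod 4 = 3
3^10 mod 4 = 1
3^11 mod 4 = 3
3^12 mod 4 = 1
3^13 mod 4 = 3
3^14 mod 4 = 1
3^15 mod 4 = 3


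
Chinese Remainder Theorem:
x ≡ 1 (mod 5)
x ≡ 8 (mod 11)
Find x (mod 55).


M = 5*11 = 55
M1 = M/5 = 11, M2 = M/11 = 5
M1^(-1) mod 5 = 1, M2^(-1) mod 11 = 9
x = 1*11*1 + 8*5*9 = 371
371 mod 55 = 41
Check: 41 mod 5 = 1 ✓, 41 mod 11 = 8 ✓

x ≡ 41 (mod 55)


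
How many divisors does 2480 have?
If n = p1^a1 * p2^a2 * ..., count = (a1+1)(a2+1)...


2480 = 2^4 × 5^1 × 31^1
d(2480) = (4+1) × (1+1) × (1+1) = 20

20 divisors


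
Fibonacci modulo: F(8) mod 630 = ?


F(k) mod 630 for k=1..8:
1, 1, 2, 3, 5, 8, 13, 21
F(8) mod 630 = 21


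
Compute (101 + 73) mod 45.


101 + 73 = 174
174 mod 45 = 39


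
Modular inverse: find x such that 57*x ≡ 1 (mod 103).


Use the extended Euclidean algorithm on (103, 57); each row r = 103*s + 57*t:
r=103, s=1, t=0
r=57, s=0, t=1
q=1: r=46, s=1, t=-1   [103*(1) + 57*(-1) = 46]
q=1: r=11, s=-1, t=2   [103*(-1) + 57*(2) = 11]
q=4: r=2, s=5, t=-9   [103*(5) + 57*(-9) = 2]
q=5: r=1, s=-26, t=47   [103*(-26) + 57*(47) = 1]
q=2: r=0, s=57, t=-103   [103*(57) + 57*(-103) = 0]
GCD = 1 with t = 47, so 57*(47) ≡ 1 (mod 103)
Inverse = 47 mod 103 = 47
Check: 57 * 47 = 2679 ≡ 1 (mod 103)

57^(-1) ≡ 47 (mod 103)


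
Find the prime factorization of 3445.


3445 / 5 = 689
689 / 13 = 53
53 / 53 = 1
3445 = 5 × 13 × 53


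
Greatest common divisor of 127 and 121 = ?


127 = 1 * 121 + 6
121 = 20 * 6 + 1
6 = 6 * 1 + 0
GCD = 1


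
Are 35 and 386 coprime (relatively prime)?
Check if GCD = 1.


Euclidean algorithm:
386 = 11 * 35 + 1
35 = 35 * 1 + 0
GCD(35, 386) = 1

Yes, coprime (GCD = 1)


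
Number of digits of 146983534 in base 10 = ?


146983534 has 9 digits in base 10
floor(log10(146983534)) + 1 = floor(8.1673) + 1 = 9

9 digits (base 10)


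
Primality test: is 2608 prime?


2608 / 2 = 1304 (exact division)
2608 is NOT prime.

No, 2608 is not prime


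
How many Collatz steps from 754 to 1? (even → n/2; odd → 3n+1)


754 → 377 → 1132 → 566 → 283 → 850 → 425 → 1276 → 638 → 319 → 958 → 479 → 1438 → 719 → 2158 → 1079 → 3238 → 1619 → 4858 → 2429 → 7288 → 3644 → 1822 → 911 → 2734 → 1367 → 4102 → 2051 → 6154 → 3077 → 9232 → 4616 → 2308 → 1154 → 577 → 1732 → 866 → 433 → 1300 → 650 → 325 → 976 → 488 → 244 → 122 → 61 → 184 → 92 → 46 → 23 → 70 → 35 → 106 → 53 → 160 → 80 → 40 → 20 → 10 → 5 → 16 → 8 → 4 → 2 → 1
Total steps = 64

64 steps


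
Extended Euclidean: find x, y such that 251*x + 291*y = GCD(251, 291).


Tabular extended Euclidean (each row: r = 251*s + 291*t):
r=251, s=1, t=0
r=291, s=0, t=1
q=0: r=251, s=1, t=0   [251*(1) + 291*(0) = 251]
q=1: r=40, s=-1, t=1   [251*(-1) + 291*(1) = 40]
q=6: r=11, s=7, t=-6   [251*(7) + 291*(-6) = 11]
q=3: r=7, s=-22, t=19   [251*(-22) + 291*(19) = 7]
q=1: r=4, s=29, t=-25   [251*(29) + 291*(-25) = 4]
q=1: r=3, s=-51, t=44   [251*(-51) + 291*(44) = 3]
q=1: r=1, s=80, t=-69   [251*(80) + 291*(-69) = 1]
q=3: r=0, s=-291, t=251   [251*(-291) + 291*(251) = 0]
GCD = 1; from the row with r=1: x=80, y=-69
Check: 251*(80) + 291*(-69) = 20080 - 20079 = 1

GCD = 1, x = 80, y = -69


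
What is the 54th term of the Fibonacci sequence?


Sequence: 1, 1, 2, 3, 5, 8, 13, 21, 34, 55, 89, 144, 233, 377, 610, 987, 1597, 2584, 4181, 6765, 10946, 17711, 28657, 46368, 75025, 121393, 196418, 317811, 514229, 832040, 1346269, 2178309, 3524578, 5702887, 9227465, 14930352, 24157817, 39088169, 63245986, 102334155, 165580141, 267914296, 433494437, 701408733, 1134903170, 1836311903, 2971215073, 4807526976, 7778742049, 12586269025, 20365011074, 32951280099, 53316291173, 86267571272
F(54) = 86267571272


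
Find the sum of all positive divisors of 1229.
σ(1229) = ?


Divisors of 1229: 1, 1229
Sum = 1 + 1229 = 1230

σ(1229) = 1230


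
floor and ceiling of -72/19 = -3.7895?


-72/19 = -3.7895
floor = -4
ceil = -3

floor = -4, ceil = -3


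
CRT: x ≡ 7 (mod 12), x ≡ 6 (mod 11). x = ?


M = 12*11 = 132
M1 = M/12 = 11, M2 = M/11 = 12
M1^(-1) mod 12 = 11, M2^(-1) mod 11 = 1
x = 7*11*11 + 6*12*1 = 919
919 mod 132 = 127
Check: 127 mod 12 = 7 ✓, 127 mod 11 = 6 ✓

x ≡ 127 (mod 132)


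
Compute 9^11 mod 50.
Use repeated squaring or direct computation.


9^1 mod 50 = 9
9^2 mod 50 = 31
9^3 mod 50 = 29
9^4 mod 50 = 11
9^5 mod 50 = 49
9^6 mod 50 = 41
9^7 mod 50 = 19
9^8 mod 50 = 21
9^9 mod 50 = 39
9^10 mod 50 = 1
9^11 mod 50 = 9


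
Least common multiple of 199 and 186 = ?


GCD(199, 186) = 1
LCM = 199*186/1 = 37014/1 = 37014

LCM = 37014


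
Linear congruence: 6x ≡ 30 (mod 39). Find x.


GCD(6, 39) = 3 divides 30
Divide: 2x ≡ 10 (mod 13)
x ≡ 5 (mod 13)


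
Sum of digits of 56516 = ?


5 + 6 + 5 + 1 + 6 = 23


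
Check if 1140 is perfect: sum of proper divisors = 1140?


Proper divisors of 1140: 1, 2, 3, 4, 5, 6, 10, 12, 15, 19, 20, 30, 38, 57, 60, 76, 95, 114, 190, 228, 285, 380, 570
Sum = 1 + 2 + 3 + 4 + 5 + 6 + 10 + 12 + 15 + 19 + 20 + 30 + 38 + 57 + 60 + 76 + 95 + 114 + 190 + 228 + 285 + 380 + 570 = 2220

No, 1140 is not perfect (2220 ≠ 1140)


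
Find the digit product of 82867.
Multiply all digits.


8 × 2 × 8 × 6 × 7 = 5376


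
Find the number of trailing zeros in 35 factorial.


floor(35/5) = 7
floor(35/25) = 1
Total = 8

8 trailing zeros


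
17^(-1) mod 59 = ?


Use the extended Euclidean algorithm on (59, 17); each row r = 59*s + 17*t:
r=59, s=1, t=0
r=17, s=0, t=1
q=3: r=8, s=1, t=-3   [59*(1) + 17*(-3) = 8]
q=2: r=1, s=-2, t=7   [59*(-2) + 17*(7) = 1]
q=8: r=0, s=17, t=-59   [59*(17) + 17*(-59) = 0]
GCD = 1 with t = 7, so 17*(7) ≡ 1 (mod 59)
Inverse = 7 mod 59 = 7
Check: 17 * 7 = 119 ≡ 1 (mod 59)

17^(-1) ≡ 7 (mod 59)


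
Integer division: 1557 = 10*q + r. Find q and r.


1557 = 10 * 155 + 7
Check: 1550 + 7 = 1557

q = 155, r = 7


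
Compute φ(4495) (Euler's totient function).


4495 = 5 × 29 × 31
Prime factors: 5, 29, 31
φ(4495) = 4495 × (1-1/5) × (1-1/29) × (1-1/31)
= 4495 × 4/5 × 28/29 × 30/31 = 3360

φ(4495) = 3360


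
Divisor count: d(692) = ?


692 = 2^2 × 173^1
d(692) = (2+1) × (1+1) = 6

6 divisors


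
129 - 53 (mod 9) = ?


129 - 53 = 76
76 mod 9 = 4


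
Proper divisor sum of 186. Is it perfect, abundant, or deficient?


Proper divisors: 1, 2, 3, 6, 31, 62, 93
Sum = 1 + 2 + 3 + 6 + 31 + 62 + 93 = 198
198 > 186 → abundant

s(186) = 198 (abundant)


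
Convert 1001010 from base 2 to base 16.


1001010 (base 2) = 74 (decimal)
74 (decimal) = 4A (base 16)


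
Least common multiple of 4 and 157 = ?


GCD(4, 157) = 1
LCM = 4*157/1 = 628/1 = 628

LCM = 628


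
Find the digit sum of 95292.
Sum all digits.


9 + 5 + 2 + 9 + 2 = 27


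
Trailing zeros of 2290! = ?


floor(2290/5) = 458
floor(2290/25) = 91
floor(2290/125) = 18
floor(2290/625) = 3
Total = 570

570 trailing zeros


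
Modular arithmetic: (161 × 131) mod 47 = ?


161 × 131 = 21091
21091 mod 47 = 35


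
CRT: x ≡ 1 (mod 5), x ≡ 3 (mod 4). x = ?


M = 5*4 = 20
M1 = M/5 = 4, M2 = M/4 = 5
M1^(-1) mod 5 = 4, M2^(-1) mod 4 = 1
x = 1*4*4 + 3*5*1 = 31
31 mod 20 = 11
Check: 11 mod 5 = 1 ✓, 11 mod 4 = 3 ✓

x ≡ 11 (mod 20)


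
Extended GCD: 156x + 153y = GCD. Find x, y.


Tabular extended Euclidean (each row: r = 156*s + 153*t):
r=156, s=1, t=0
r=153, s=0, t=1
q=1: r=3, s=1, t=-1   [156*(1) + 153*(-1) = 3]
q=51: r=0, s=-51, t=52   [156*(-51) + 153*(52) = 0]
GCD = 3; from the row with r=3: x=1, y=-1
Check: 156*(1) + 153*(-1) = 156 - 153 = 3

GCD = 3, x = 1, y = -1


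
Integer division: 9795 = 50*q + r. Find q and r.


9795 = 50 * 195 + 45
Check: 9750 + 45 = 9795

q = 195, r = 45


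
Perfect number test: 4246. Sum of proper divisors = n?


Proper divisors of 4246: 1, 2, 11, 22, 193, 386, 2123
Sum = 1 + 2 + 11 + 22 + 193 + 386 + 2123 = 2738

No, 4246 is not perfect (2738 ≠ 4246)


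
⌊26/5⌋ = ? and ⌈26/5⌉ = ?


26/5 = 5.2000
floor = 5
ceil = 6

floor = 5, ceil = 6


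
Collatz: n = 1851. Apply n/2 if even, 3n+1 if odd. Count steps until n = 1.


1851 → 5554 → 2777 → 8332 → 4166 → 2083 → 6250 → 3125 → 9376 → 4688 → 2344 → 1172 → 586 → 293 → 880 → 440 → 220 → 110 → 55 → 166 → 83 → 250 → 125 → 376 → 188 → 94 → 47 → 142 → 71 → 214 → 107 → 322 → 161 → 484 → 242 → 121 → 364 → 182 → 91 → 274 → 137 → 412 → 206 → 103 → 310 → 155 → 466 → 233 → 700 → 350 → 175 → 526 → 263 → 790 → 395 → 1186 → 593 → 1780 → 890 → 445 → 1336 → 668 → 334 → 167 → 502 → 251 → 754 → 377 → 1132 → 566 → 283 → 850 → 425 → 1276 → 638 → 319 → 958 → 479 → 1438 → 719 → 2158 → 1079 → 3238 → 1619 → 4858 → 2429 → 7288 → 3644 → 1822 → 911 → 2734 → 1367 → 4102 → 2051 → 6154 → 3077 → 9232 → 4616 → 2308 → 1154 → 577 → 1732 → 866 → 433 → 1300 → 650 → 325 → 976 → 488 → 244 → 122 → 61 → 184 → 92 → 46 → 23 → 70 → 35 → 106 → 53 → 160 → 80 → 40 → 20 → 10 → 5 → 16 → 8 → 4 → 2 → 1
Total steps = 130

130 steps


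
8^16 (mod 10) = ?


8^1 mod 10 = 8
8^2 mod 10 = 4
8^3 mod 10 = 2
8^4 mod 10 = 6
8^5 mod 10 = 8
8^6 mod 10 = 4
8^7 mod 10 = 2
8^8 mod 10 = 6
8^9 mod 10 = 8
8^10 mod 10 = 4
8^11 mod 10 = 2
8^12 mod 10 = 6
8^13 mod 10 = 8
8^14 mod 10 = 4
8^15 mod 10 = 2
8^16 mod 10 = 6


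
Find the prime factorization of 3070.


3070 / 2 = 1535
1535 / 5 = 307
307 / 307 = 1
3070 = 2 × 5 × 307


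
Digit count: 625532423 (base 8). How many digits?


625532423 in base 8 = 4522157007
Number of digits = 10

10 digits (base 8)


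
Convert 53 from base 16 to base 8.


53 (base 16) = 83 (decimal)
83 (decimal) = 123 (base 8)


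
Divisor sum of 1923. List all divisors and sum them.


Divisors of 1923: 1, 3, 641, 1923
Sum = 1 + 3 + 641 + 1923 = 2568

σ(1923) = 2568


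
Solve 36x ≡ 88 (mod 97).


GCD(36, 97) = 1, unique solution
a^(-1) mod 97 = 62
x = 62 * 88 mod 97 = 24

x ≡ 24 (mod 97)


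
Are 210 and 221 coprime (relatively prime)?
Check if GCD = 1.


Euclidean algorithm:
221 = 1 * 210 + 11
210 = 19 * 11 + 1
11 = 11 * 1 + 0
GCD(210, 221) = 1

Yes, coprime (GCD = 1)


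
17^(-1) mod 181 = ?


Use the extended Euclidean algorithm on (181, 17); each row r = 181*s + 17*t:
r=181, s=1, t=0
r=17, s=0, t=1
q=10: r=11, s=1, t=-10   [181*(1) + 17*(-10) = 11]
q=1: r=6, s=-1, t=11   [181*(-1) + 17*(11) = 6]
q=1: r=5, s=2, t=-21   [181*(2) + 17*(-21) = 5]
q=1: r=1, s=-3, t=32   [181*(-3) + 17*(32) = 1]
q=5: r=0, s=17, t=-181   [181*(17) + 17*(-181) = 0]
GCD = 1 with t = 32, so 17*(32) ≡ 1 (mod 181)
Inverse = 32 mod 181 = 32
Check: 17 * 32 = 544 ≡ 1 (mod 181)

17^(-1) ≡ 32 (mod 181)


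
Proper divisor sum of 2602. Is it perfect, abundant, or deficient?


Proper divisors: 1, 2, 1301
Sum = 1 + 2 + 1301 = 1304
1304 < 2602 → deficient

s(2602) = 1304 (deficient)


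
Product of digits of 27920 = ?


2 × 7 × 9 × 2 × 0 = 0


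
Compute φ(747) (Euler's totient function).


747 = 3^2 × 83
Prime factors: 3, 83
φ(747) = 747 × (1-1/3) × (1-1/83)
= 747 × 2/3 × 82/83 = 492

φ(747) = 492


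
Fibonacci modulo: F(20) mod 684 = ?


F(k) mod 684 for k=1..20:
1, 1, 2, 3, 5, 8, 13, 21, 34, 55, 89, 144, 233, 377, 610, 303, 229, 532, 77, 609
F(20) mod 684 = 609


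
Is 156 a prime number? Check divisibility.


156 / 2 = 78 (exact division)
156 is NOT prime.

No, 156 is not prime


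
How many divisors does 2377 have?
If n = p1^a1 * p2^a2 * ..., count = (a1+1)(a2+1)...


2377 = 2377^1
d(2377) = (1+1) = 2

2 divisors


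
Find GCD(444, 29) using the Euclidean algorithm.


444 = 15 * 29 + 9
29 = 3 * 9 + 2
9 = 4 * 2 + 1
2 = 2 * 1 + 0
GCD = 1


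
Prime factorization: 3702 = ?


3702 / 2 = 1851
1851 / 3 = 617
617 / 617 = 1
3702 = 2 × 3 × 617


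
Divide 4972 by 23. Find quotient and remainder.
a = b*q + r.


4972 = 23 * 216 + 4
Check: 4968 + 4 = 4972

q = 216, r = 4


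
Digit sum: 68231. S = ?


6 + 8 + 2 + 3 + 1 = 20


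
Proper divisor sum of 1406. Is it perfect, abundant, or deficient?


Proper divisors: 1, 2, 19, 37, 38, 74, 703
Sum = 1 + 2 + 19 + 37 + 38 + 74 + 703 = 874
874 < 1406 → deficient

s(1406) = 874 (deficient)


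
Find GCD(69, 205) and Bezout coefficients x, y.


Tabular extended Euclidean (each row: r = 69*s + 205*t):
r=69, s=1, t=0
r=205, s=0, t=1
q=0: r=69, s=1, t=0   [69*(1) + 205*(0) = 69]
q=2: r=67, s=-2, t=1   [69*(-2) + 205*(1) = 67]
q=1: r=2, s=3, t=-1   [69*(3) + 205*(-1) = 2]
q=33: r=1, s=-101, t=34   [69*(-101) + 205*(34) = 1]
q=2: r=0, s=205, t=-69   [69*(205) + 205*(-69) = 0]
GCD = 1; from the row with r=1: x=-101, y=34
Check: 69*(-101) + 205*(34) = -6969 + 6970 = 1

GCD = 1, x = -101, y = 34


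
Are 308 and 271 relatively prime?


Euclidean algorithm:
308 = 1 * 271 + 37
271 = 7 * 37 + 12
37 = 3 * 12 + 1
12 = 12 * 1 + 0
GCD(308, 271) = 1

Yes, coprime (GCD = 1)


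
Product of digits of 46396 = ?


4 × 6 × 3 × 9 × 6 = 3888


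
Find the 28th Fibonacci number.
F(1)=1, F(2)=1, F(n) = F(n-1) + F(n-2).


Sequence: 1, 1, 2, 3, 5, 8, 13, 21, 34, 55, 89, 144, 233, 377, 610, 987, 1597, 2584, 4181, 6765, 10946, 17711, 28657, 46368, 75025, 121393, 196418, 317811
F(28) = 317811


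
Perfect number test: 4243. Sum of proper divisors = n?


Proper divisors of 4243: 1
Sum = 1 = 1

No, 4243 is not perfect (1 ≠ 4243)


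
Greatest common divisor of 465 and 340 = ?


465 = 1 * 340 + 125
340 = 2 * 125 + 90
125 = 1 * 90 + 35
90 = 2 * 35 + 20
35 = 1 * 20 + 15
20 = 1 * 15 + 5
15 = 3 * 5 + 0
GCD = 5


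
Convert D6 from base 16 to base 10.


D6 (base 16) = 214 (decimal)
214 (decimal) = 214 (base 10)


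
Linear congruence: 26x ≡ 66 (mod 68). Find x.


GCD(26, 68) = 2 divides 66
Divide: 13x ≡ 33 (mod 34)
x ≡ 13 (mod 34)


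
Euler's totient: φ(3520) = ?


3520 = 2^6 × 5 × 11
Prime factors: 2, 5, 11
φ(3520) = 3520 × (1-1/2) × (1-1/5) × (1-1/11)
= 3520 × 1/2 × 4/5 × 10/11 = 1280

φ(3520) = 1280


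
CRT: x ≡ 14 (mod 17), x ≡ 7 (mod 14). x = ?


M = 17*14 = 238
M1 = M/17 = 14, M2 = M/14 = 17
M1^(-1) mod 17 = 11, M2^(-1) mod 14 = 5
x = 14*14*11 + 7*17*5 = 2751
2751 mod 238 = 133
Check: 133 mod 17 = 14 ✓, 133 mod 14 = 7 ✓

x ≡ 133 (mod 238)


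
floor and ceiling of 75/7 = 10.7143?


75/7 = 10.7143
floor = 10
ceil = 11

floor = 10, ceil = 11


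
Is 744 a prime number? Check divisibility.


744 / 2 = 372 (exact division)
744 is NOT prime.

No, 744 is not prime


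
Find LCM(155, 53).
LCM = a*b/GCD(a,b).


GCD(155, 53) = 1
LCM = 155*53/1 = 8215/1 = 8215

LCM = 8215


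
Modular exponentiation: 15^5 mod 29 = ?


15^1 mod 29 = 15
15^2 mod 29 = 22
15^3 mod 29 = 11
15^4 mod 29 = 20
15^5 mod 29 = 10


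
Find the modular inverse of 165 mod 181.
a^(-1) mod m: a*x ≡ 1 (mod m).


Use the extended Euclidean algorithm on (181, 165); each row r = 181*s + 165*t:
r=181, s=1, t=0
r=165, s=0, t=1
q=1: r=16, s=1, t=-1   [181*(1) + 165*(-1) = 16]
q=10: r=5, s=-10, t=11   [181*(-10) + 165*(11) = 5]
q=3: r=1, s=31, t=-34   [181*(31) + 165*(-34) = 1]
q=5: r=0, s=-165, t=181   [181*(-165) + 165*(181) = 0]
GCD = 1 with t = -34, so 165*(-34) ≡ 1 (mod 181)
Inverse = -34 mod 181 = 147
Check: 165 * 147 = 24255 ≡ 1 (mod 181)

165^(-1) ≡ 147 (mod 181)


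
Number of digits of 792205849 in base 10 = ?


792205849 has 9 digits in base 10
floor(log10(792205849)) + 1 = floor(8.8988) + 1 = 9

9 digits (base 10)
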